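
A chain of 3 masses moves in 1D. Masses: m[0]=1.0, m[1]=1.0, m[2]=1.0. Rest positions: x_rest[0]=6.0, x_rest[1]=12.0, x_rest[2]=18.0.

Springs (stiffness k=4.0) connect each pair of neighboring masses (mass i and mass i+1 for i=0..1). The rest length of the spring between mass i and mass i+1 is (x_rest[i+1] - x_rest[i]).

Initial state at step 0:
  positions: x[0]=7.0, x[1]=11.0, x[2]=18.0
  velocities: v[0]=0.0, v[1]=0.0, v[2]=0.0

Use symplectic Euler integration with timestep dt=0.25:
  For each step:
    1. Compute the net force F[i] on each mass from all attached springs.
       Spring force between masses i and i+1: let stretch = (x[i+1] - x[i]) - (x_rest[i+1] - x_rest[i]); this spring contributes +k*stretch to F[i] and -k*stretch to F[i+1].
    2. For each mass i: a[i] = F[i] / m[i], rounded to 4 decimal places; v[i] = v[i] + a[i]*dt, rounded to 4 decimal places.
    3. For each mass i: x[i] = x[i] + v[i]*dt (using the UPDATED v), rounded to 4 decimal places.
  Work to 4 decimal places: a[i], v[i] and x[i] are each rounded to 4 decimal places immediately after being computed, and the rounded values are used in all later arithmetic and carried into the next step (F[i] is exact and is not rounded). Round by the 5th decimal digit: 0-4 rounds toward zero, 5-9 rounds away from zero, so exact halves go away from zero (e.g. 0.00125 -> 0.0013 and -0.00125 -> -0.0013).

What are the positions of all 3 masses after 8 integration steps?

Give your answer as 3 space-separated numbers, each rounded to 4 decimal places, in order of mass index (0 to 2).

Step 0: x=[7.0000 11.0000 18.0000] v=[0.0000 0.0000 0.0000]
Step 1: x=[6.5000 11.7500 17.7500] v=[-2.0000 3.0000 -1.0000]
Step 2: x=[5.8125 12.6875 17.5000] v=[-2.7500 3.7500 -1.0000]
Step 3: x=[5.3438 13.1094 17.5469] v=[-1.8750 1.6875 0.1875]
Step 4: x=[5.3165 12.6993 17.9844] v=[-0.1094 -1.6406 1.7500]
Step 5: x=[5.6349 11.7647 18.6006] v=[1.2734 -3.7383 2.4649]
Step 6: x=[5.9857 11.0067 19.0079] v=[1.4032 -3.0322 1.6290]
Step 7: x=[6.0918 10.9937 18.9149] v=[0.4242 -0.0520 -0.3722]
Step 8: x=[5.9233 11.7355 18.3416] v=[-0.6739 2.9673 -2.2934]

Answer: 5.9233 11.7355 18.3416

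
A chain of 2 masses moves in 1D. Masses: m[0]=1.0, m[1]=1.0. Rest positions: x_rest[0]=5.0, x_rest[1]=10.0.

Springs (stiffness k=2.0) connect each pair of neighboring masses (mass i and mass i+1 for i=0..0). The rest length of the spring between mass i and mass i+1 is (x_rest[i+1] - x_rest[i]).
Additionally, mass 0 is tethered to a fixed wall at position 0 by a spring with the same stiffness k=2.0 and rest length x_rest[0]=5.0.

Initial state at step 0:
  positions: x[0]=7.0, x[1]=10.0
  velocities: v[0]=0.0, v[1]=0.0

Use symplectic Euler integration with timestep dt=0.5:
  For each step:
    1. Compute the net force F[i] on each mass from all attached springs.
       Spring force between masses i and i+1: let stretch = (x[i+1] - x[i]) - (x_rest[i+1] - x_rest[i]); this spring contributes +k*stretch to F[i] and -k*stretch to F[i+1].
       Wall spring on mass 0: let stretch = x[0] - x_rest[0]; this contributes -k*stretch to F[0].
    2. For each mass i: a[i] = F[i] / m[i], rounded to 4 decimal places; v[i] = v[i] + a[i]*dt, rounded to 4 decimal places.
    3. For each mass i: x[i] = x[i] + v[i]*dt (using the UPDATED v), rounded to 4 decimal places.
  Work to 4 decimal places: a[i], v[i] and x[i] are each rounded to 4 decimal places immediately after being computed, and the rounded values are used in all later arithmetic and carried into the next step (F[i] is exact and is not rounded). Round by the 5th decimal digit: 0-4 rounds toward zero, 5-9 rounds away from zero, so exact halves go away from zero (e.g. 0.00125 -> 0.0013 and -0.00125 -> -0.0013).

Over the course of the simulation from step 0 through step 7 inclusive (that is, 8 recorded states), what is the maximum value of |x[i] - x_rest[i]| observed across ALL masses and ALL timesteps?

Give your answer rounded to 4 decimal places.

Step 0: x=[7.0000 10.0000] v=[0.0000 0.0000]
Step 1: x=[5.0000 11.0000] v=[-4.0000 2.0000]
Step 2: x=[3.5000 11.5000] v=[-3.0000 1.0000]
Step 3: x=[4.2500 10.5000] v=[1.5000 -2.0000]
Step 4: x=[6.0000 8.8750] v=[3.5000 -3.2500]
Step 5: x=[6.1875 8.3125] v=[0.3750 -1.1250]
Step 6: x=[4.3438 9.1875] v=[-3.6875 1.7500]
Step 7: x=[2.7500 10.1407] v=[-3.1876 1.9063]
Max displacement = 2.2500

Answer: 2.2500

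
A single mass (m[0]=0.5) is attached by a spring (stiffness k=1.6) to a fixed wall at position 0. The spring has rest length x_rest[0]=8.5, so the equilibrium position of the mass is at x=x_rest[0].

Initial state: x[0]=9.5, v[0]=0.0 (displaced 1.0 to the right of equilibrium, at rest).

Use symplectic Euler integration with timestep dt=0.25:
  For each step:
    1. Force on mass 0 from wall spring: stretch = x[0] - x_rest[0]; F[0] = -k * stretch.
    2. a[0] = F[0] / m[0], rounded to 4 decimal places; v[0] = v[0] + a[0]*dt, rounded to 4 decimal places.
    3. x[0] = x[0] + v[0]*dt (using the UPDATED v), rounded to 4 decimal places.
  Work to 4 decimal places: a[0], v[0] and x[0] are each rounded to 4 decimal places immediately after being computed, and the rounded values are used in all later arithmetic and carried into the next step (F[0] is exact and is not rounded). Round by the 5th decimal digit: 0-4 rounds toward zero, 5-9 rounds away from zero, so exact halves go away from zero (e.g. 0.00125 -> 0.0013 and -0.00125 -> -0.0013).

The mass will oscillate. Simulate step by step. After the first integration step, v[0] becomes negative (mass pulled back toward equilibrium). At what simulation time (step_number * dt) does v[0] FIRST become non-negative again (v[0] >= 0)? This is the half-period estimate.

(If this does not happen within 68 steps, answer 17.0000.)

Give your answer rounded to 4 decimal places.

Step 0: x=[9.5000] v=[0.0000]
Step 1: x=[9.3000] v=[-0.8000]
Step 2: x=[8.9400] v=[-1.4400]
Step 3: x=[8.4920] v=[-1.7920]
Step 4: x=[8.0456] v=[-1.7856]
Step 5: x=[7.6901] v=[-1.4221]
Step 6: x=[7.4966] v=[-0.7742]
Step 7: x=[7.5037] v=[0.0285]
First v>=0 after going negative at step 7, time=1.7500

Answer: 1.7500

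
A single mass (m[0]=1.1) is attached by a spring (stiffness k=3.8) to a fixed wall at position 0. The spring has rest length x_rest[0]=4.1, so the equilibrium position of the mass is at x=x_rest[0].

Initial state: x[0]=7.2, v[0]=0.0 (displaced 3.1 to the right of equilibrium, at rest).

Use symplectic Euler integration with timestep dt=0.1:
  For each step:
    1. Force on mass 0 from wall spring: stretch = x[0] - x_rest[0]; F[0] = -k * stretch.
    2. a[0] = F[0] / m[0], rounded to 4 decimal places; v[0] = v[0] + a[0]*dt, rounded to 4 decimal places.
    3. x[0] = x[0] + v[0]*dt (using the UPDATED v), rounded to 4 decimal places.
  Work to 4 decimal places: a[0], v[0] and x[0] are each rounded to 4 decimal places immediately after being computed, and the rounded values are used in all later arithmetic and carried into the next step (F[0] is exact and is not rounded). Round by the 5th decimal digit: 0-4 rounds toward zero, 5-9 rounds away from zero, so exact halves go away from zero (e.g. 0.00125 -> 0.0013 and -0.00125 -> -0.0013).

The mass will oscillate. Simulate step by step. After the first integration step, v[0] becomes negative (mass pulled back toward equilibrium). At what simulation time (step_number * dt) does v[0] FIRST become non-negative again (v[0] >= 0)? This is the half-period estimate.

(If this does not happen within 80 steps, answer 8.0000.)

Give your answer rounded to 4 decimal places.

Step 0: x=[7.2000] v=[0.0000]
Step 1: x=[7.0929] v=[-1.0709]
Step 2: x=[6.8824] v=[-2.1048]
Step 3: x=[6.5758] v=[-3.0660]
Step 4: x=[6.1837] v=[-3.9213]
Step 5: x=[5.7196] v=[-4.6411]
Step 6: x=[5.1995] v=[-5.2006]
Step 7: x=[4.6415] v=[-5.5804]
Step 8: x=[4.0648] v=[-5.7675]
Step 9: x=[3.4893] v=[-5.7553]
Step 10: x=[2.9349] v=[-5.5443]
Step 11: x=[2.4207] v=[-5.1418]
Step 12: x=[1.9645] v=[-4.5617]
Step 13: x=[1.5821] v=[-3.8240]
Step 14: x=[1.2867] v=[-2.9542]
Step 15: x=[1.0885] v=[-1.9823]
Step 16: x=[0.9943] v=[-0.9420]
Step 17: x=[1.0074] v=[0.1309]
First v>=0 after going negative at step 17, time=1.7000

Answer: 1.7000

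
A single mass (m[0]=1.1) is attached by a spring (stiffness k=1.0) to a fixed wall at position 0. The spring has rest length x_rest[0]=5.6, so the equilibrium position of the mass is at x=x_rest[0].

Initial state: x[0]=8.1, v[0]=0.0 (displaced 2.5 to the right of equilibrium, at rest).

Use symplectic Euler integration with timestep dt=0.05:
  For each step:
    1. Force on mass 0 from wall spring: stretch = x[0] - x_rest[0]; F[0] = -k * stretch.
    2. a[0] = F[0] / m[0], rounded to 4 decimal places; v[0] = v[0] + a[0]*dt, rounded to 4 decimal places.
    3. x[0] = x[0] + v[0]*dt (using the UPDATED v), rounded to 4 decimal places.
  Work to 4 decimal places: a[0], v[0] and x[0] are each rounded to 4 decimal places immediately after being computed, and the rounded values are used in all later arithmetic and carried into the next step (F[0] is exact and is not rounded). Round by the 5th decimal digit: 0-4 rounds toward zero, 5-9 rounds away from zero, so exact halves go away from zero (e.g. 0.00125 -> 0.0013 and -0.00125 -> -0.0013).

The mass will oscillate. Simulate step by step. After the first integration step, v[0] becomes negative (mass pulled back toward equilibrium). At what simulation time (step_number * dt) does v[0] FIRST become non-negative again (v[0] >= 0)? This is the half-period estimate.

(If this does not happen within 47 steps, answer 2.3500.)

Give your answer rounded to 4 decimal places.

Answer: 2.3500

Derivation:
Step 0: x=[8.1000] v=[0.0000]
Step 1: x=[8.0943] v=[-0.1136]
Step 2: x=[8.0830] v=[-0.2270]
Step 3: x=[8.0660] v=[-0.3399]
Step 4: x=[8.0434] v=[-0.4520]
Step 5: x=[8.0152] v=[-0.5631]
Step 6: x=[7.9816] v=[-0.6729]
Step 7: x=[7.9425] v=[-0.7812]
Step 8: x=[7.8981] v=[-0.8877]
Step 9: x=[7.8485] v=[-0.9922]
Step 10: x=[7.7938] v=[-1.0944]
Step 11: x=[7.7341] v=[-1.1941]
Step 12: x=[7.6695] v=[-1.2911]
Step 13: x=[7.6002] v=[-1.3852]
Step 14: x=[7.5264] v=[-1.4761]
Step 15: x=[7.4482] v=[-1.5637]
Step 16: x=[7.3658] v=[-1.6477]
Step 17: x=[7.2794] v=[-1.7280]
Step 18: x=[7.1892] v=[-1.8043]
Step 19: x=[7.0954] v=[-1.8765]
Step 20: x=[6.9982] v=[-1.9445]
Step 21: x=[6.8978] v=[-2.0081]
Step 22: x=[6.7944] v=[-2.0671]
Step 23: x=[6.6883] v=[-2.1214]
Step 24: x=[6.5798] v=[-2.1709]
Step 25: x=[6.4690] v=[-2.2154]
Step 26: x=[6.3563] v=[-2.2549]
Step 27: x=[6.2418] v=[-2.2893]
Step 28: x=[6.1259] v=[-2.3185]
Step 29: x=[6.0088] v=[-2.3424]
Step 30: x=[5.8908] v=[-2.3610]
Step 31: x=[5.7721] v=[-2.3742]
Step 32: x=[5.6530] v=[-2.3820]
Step 33: x=[5.5338] v=[-2.3844]
Step 34: x=[5.4147] v=[-2.3814]
Step 35: x=[5.2961] v=[-2.3730]
Step 36: x=[5.1781] v=[-2.3592]
Step 37: x=[5.0611] v=[-2.3400]
Step 38: x=[4.9453] v=[-2.3155]
Step 39: x=[4.8310] v=[-2.2857]
Step 40: x=[4.7185] v=[-2.2507]
Step 41: x=[4.6080] v=[-2.2106]
Step 42: x=[4.4997] v=[-2.1655]
Step 43: x=[4.3939] v=[-2.1155]
Step 44: x=[4.2909] v=[-2.0607]
Step 45: x=[4.1908] v=[-2.0012]
Step 46: x=[4.0939] v=[-1.9371]
Step 47: x=[4.0005] v=[-1.8686]
v[0] did not become non-negative within 47 steps; using fallback time=2.3500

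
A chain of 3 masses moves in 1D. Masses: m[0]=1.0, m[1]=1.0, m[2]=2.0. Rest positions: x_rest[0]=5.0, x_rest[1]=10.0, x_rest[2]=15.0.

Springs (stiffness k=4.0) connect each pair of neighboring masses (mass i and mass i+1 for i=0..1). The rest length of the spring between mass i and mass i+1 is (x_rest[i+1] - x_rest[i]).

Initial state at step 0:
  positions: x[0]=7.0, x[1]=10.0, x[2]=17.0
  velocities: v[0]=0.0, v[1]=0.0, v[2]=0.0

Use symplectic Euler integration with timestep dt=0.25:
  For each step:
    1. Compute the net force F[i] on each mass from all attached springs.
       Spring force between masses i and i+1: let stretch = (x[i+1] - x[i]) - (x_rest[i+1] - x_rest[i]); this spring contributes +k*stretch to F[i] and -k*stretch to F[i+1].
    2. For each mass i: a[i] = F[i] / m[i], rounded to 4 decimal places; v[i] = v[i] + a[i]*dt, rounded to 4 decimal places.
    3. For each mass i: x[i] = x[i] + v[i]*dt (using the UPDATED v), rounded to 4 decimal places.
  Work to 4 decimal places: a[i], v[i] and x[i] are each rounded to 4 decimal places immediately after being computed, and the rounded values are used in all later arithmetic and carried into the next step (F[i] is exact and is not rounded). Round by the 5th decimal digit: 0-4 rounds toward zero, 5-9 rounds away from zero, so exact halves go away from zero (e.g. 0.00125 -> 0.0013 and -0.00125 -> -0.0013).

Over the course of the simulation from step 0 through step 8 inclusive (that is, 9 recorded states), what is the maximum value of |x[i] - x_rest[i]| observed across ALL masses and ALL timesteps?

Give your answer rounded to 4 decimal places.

Answer: 3.0391

Derivation:
Step 0: x=[7.0000 10.0000 17.0000] v=[0.0000 0.0000 0.0000]
Step 1: x=[6.5000 11.0000 16.7500] v=[-2.0000 4.0000 -1.0000]
Step 2: x=[5.8750 12.3125 16.4063] v=[-2.5000 5.2500 -1.3750]
Step 3: x=[5.6094 13.0391 16.1758] v=[-1.0625 2.9063 -0.9219]
Step 4: x=[5.9512 12.6924 16.1783] v=[1.3672 -1.3867 0.0098]
Step 5: x=[6.7283 11.5319 16.3700] v=[3.1084 -4.6420 0.7669]
Step 6: x=[7.4563 10.3800 16.5820] v=[2.9120 -4.6075 0.8479]
Step 7: x=[7.6652 10.0477 16.6437] v=[0.8357 -1.3292 0.2469]
Step 8: x=[7.2198 10.7688 16.5059] v=[-1.7818 2.8843 -0.5511]
Max displacement = 3.0391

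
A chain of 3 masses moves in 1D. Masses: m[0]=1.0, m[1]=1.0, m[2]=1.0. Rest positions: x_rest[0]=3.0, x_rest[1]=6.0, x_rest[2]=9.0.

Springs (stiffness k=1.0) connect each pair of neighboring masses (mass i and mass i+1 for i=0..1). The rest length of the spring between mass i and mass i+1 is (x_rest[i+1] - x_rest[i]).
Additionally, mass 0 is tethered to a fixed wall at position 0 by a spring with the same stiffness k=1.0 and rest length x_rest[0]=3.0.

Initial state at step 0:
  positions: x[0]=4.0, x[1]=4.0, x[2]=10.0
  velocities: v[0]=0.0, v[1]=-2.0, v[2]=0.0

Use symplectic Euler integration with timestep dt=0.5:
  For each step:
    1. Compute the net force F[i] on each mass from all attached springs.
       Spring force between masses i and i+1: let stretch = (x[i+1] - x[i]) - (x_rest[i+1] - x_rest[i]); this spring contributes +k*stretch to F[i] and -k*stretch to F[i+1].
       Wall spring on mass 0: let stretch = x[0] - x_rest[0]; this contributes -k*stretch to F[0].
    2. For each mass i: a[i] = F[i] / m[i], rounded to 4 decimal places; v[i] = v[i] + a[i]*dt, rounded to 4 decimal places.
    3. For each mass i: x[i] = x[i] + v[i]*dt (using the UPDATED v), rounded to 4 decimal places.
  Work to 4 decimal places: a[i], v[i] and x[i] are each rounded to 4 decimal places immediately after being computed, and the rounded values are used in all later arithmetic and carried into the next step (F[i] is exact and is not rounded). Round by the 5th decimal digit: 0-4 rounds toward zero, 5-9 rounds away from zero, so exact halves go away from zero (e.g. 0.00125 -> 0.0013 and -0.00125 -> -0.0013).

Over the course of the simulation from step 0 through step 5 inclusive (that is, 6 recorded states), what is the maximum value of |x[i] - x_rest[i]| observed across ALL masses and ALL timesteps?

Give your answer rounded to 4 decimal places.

Answer: 2.2929

Derivation:
Step 0: x=[4.0000 4.0000 10.0000] v=[0.0000 -2.0000 0.0000]
Step 1: x=[3.0000 4.5000 9.2500] v=[-2.0000 1.0000 -1.5000]
Step 2: x=[1.6250 5.8125 8.0625] v=[-2.7500 2.6250 -2.3750]
Step 3: x=[0.8906 6.6407 7.0625] v=[-1.4688 1.6563 -2.0000]
Step 4: x=[1.3711 6.1368 6.7071] v=[0.9610 -1.0079 -0.7109]
Step 5: x=[2.7003 4.5840 6.9591] v=[2.6583 -3.1056 0.5040]
Max displacement = 2.2929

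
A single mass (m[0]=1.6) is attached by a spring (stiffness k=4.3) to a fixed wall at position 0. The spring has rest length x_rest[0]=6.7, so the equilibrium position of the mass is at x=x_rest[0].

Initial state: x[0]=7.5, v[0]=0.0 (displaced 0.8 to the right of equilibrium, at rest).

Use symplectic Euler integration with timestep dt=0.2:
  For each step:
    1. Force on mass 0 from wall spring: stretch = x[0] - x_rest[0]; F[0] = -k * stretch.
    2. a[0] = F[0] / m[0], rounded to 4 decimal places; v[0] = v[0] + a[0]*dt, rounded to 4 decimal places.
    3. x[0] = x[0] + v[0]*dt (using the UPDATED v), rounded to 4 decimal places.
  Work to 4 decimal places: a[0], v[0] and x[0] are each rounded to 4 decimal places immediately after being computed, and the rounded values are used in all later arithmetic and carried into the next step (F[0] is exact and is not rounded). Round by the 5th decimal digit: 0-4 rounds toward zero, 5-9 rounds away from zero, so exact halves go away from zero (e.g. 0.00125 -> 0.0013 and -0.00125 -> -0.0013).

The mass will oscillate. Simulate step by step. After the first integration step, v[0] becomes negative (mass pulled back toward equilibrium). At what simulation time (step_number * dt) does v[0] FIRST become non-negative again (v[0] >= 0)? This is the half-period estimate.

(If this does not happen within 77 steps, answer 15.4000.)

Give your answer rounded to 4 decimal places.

Answer: 2.0000

Derivation:
Step 0: x=[7.5000] v=[0.0000]
Step 1: x=[7.4140] v=[-0.4300]
Step 2: x=[7.2512] v=[-0.8138]
Step 3: x=[7.0292] v=[-1.1101]
Step 4: x=[6.7718] v=[-1.2870]
Step 5: x=[6.5067] v=[-1.3256]
Step 6: x=[6.2624] v=[-1.2217]
Step 7: x=[6.0651] v=[-0.9865]
Step 8: x=[5.9361] v=[-0.6452]
Step 9: x=[5.8892] v=[-0.2346]
Step 10: x=[5.9294] v=[0.2012]
First v>=0 after going negative at step 10, time=2.0000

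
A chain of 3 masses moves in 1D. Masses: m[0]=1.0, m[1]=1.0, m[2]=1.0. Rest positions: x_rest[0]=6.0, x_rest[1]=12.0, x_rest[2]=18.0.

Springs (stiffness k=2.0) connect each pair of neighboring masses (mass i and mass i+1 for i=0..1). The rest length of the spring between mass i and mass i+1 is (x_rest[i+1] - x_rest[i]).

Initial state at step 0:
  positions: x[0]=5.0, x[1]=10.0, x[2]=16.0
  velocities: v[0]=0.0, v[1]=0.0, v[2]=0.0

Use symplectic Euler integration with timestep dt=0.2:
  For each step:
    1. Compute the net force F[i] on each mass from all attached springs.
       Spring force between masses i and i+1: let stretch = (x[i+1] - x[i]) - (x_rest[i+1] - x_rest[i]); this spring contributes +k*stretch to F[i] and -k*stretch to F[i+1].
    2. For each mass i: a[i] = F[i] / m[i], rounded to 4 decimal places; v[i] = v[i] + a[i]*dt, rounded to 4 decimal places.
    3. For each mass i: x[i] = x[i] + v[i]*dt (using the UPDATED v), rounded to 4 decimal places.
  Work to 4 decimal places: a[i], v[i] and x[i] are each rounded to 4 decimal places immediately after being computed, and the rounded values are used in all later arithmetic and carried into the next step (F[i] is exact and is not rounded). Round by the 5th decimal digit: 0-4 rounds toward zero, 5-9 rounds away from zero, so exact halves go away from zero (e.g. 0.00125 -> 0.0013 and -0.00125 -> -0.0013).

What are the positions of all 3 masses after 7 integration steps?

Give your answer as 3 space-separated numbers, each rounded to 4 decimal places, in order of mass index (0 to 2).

Step 0: x=[5.0000 10.0000 16.0000] v=[0.0000 0.0000 0.0000]
Step 1: x=[4.9200 10.0800 16.0000] v=[-0.4000 0.4000 0.0000]
Step 2: x=[4.7728 10.2208 16.0064] v=[-0.7360 0.7040 0.0320]
Step 3: x=[4.5814 10.3886 16.0300] v=[-0.9568 0.8390 0.1178]
Step 4: x=[4.3746 10.5431 16.0822] v=[-1.0339 0.7727 0.2612]
Step 5: x=[4.1813 10.6473 16.1713] v=[-0.9665 0.5209 0.4456]
Step 6: x=[4.0253 10.6761 16.2985] v=[-0.7801 0.1441 0.6360]
Step 7: x=[3.9213 10.6226 16.4559] v=[-0.5198 -0.2673 0.7870]

Answer: 3.9213 10.6226 16.4559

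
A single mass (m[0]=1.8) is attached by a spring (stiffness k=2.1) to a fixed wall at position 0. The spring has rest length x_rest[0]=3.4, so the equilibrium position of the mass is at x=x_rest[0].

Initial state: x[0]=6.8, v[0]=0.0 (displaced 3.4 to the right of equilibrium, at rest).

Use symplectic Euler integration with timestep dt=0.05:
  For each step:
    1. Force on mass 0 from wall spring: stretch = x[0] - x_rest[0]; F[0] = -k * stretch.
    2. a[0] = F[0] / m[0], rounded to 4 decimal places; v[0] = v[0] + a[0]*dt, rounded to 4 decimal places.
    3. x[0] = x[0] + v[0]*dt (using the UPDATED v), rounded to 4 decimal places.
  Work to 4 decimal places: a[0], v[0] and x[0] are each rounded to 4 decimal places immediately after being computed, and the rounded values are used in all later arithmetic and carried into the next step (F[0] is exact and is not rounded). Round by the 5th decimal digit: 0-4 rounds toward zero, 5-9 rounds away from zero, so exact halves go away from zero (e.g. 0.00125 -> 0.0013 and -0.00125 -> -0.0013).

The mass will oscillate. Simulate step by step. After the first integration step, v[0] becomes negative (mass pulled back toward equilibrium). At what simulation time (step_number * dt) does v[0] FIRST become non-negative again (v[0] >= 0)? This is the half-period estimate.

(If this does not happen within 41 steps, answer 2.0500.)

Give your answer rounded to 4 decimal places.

Answer: 2.0500

Derivation:
Step 0: x=[6.8000] v=[0.0000]
Step 1: x=[6.7901] v=[-0.1983]
Step 2: x=[6.7703] v=[-0.3961]
Step 3: x=[6.7407] v=[-0.5927]
Step 4: x=[6.7013] v=[-0.7876]
Step 5: x=[6.6523] v=[-0.9802]
Step 6: x=[6.5938] v=[-1.1699]
Step 7: x=[6.5260] v=[-1.3562]
Step 8: x=[6.4491] v=[-1.5386]
Step 9: x=[6.3633] v=[-1.7165]
Step 10: x=[6.2688] v=[-1.8894]
Step 11: x=[6.1660] v=[-2.0567]
Step 12: x=[6.0551] v=[-2.2181]
Step 13: x=[5.9365] v=[-2.3730]
Step 14: x=[5.8105] v=[-2.5210]
Step 15: x=[5.6774] v=[-2.6616]
Step 16: x=[5.5377] v=[-2.7945]
Step 17: x=[5.3917] v=[-2.9192]
Step 18: x=[5.2399] v=[-3.0354]
Step 19: x=[5.0828] v=[-3.1427]
Step 20: x=[4.9208] v=[-3.2409]
Step 21: x=[4.7543] v=[-3.3296]
Step 22: x=[4.5839] v=[-3.4086]
Step 23: x=[4.4100] v=[-3.4777]
Step 24: x=[4.2332] v=[-3.5366]
Step 25: x=[4.0539] v=[-3.5852]
Step 26: x=[3.8727] v=[-3.6233]
Step 27: x=[3.6902] v=[-3.6509]
Step 28: x=[3.5068] v=[-3.6678]
Step 29: x=[3.3231] v=[-3.6740]
Step 30: x=[3.1396] v=[-3.6695]
Step 31: x=[2.9569] v=[-3.6543]
Step 32: x=[2.7755] v=[-3.6285]
Step 33: x=[2.5959] v=[-3.5921]
Step 34: x=[2.4186] v=[-3.5452]
Step 35: x=[2.2442] v=[-3.4880]
Step 36: x=[2.0732] v=[-3.4206]
Step 37: x=[1.9060] v=[-3.3432]
Step 38: x=[1.7432] v=[-3.2561]
Step 39: x=[1.5852] v=[-3.1595]
Step 40: x=[1.4325] v=[-3.0536]
Step 41: x=[1.2856] v=[-2.9388]
v[0] did not become non-negative within 41 steps; using fallback time=2.0500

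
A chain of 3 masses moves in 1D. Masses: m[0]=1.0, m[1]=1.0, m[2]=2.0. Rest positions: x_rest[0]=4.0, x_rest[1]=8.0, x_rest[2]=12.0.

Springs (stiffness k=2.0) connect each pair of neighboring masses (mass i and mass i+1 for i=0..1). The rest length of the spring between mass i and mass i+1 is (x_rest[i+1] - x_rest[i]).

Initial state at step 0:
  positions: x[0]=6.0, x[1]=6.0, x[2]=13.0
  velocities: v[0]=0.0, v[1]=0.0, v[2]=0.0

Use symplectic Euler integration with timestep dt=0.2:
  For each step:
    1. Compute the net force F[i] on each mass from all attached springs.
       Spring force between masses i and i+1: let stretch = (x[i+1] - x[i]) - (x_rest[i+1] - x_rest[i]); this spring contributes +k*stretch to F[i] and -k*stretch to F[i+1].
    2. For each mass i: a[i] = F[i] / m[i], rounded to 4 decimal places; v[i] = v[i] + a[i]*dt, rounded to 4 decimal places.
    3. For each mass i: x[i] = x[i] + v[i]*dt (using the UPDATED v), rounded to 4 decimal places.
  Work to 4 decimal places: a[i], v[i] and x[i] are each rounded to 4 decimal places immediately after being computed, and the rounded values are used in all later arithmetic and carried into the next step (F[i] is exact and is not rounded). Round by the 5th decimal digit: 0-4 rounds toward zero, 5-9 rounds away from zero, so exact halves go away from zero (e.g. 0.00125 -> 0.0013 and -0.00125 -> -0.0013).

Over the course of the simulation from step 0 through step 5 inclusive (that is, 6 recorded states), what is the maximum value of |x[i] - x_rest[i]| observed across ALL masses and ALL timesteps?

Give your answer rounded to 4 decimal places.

Step 0: x=[6.0000 6.0000 13.0000] v=[0.0000 0.0000 0.0000]
Step 1: x=[5.6800 6.5600 12.8800] v=[-1.6000 2.8000 -0.6000]
Step 2: x=[5.1104 7.5552 12.6672] v=[-2.8480 4.9760 -1.0640]
Step 3: x=[4.4164 8.7638 12.4099] v=[-3.4701 6.0429 -1.2864]
Step 4: x=[3.7502 9.9163 12.1668] v=[-3.3311 5.7624 -1.2156]
Step 5: x=[3.2573 10.7555 11.9937] v=[-2.4647 4.1962 -0.8657]
Max displacement = 2.7555

Answer: 2.7555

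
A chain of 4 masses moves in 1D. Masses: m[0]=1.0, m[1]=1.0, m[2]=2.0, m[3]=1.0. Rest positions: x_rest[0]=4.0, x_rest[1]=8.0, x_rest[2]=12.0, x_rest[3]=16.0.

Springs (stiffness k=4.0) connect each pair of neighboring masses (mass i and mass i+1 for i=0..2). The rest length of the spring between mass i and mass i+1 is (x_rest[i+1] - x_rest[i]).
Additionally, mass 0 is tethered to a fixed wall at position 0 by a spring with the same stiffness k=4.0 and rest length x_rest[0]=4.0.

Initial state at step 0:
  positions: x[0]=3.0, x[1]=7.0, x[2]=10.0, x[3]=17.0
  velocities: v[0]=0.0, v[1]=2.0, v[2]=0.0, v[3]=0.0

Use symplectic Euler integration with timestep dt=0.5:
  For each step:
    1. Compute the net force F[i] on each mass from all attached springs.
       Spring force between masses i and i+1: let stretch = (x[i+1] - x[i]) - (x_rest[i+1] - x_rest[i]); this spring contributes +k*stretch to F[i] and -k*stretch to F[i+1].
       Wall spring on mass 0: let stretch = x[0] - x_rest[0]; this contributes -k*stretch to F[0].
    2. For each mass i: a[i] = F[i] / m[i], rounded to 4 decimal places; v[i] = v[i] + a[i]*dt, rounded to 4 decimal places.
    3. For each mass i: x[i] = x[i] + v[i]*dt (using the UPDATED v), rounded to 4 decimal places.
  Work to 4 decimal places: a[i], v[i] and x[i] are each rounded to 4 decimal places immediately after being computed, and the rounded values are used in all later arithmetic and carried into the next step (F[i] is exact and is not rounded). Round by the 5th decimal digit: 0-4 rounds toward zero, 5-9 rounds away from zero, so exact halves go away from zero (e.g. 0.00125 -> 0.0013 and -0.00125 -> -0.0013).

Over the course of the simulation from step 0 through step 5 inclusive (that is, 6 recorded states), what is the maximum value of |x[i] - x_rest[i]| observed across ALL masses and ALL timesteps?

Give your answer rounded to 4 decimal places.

Answer: 3.0000

Derivation:
Step 0: x=[3.0000 7.0000 10.0000 17.0000] v=[0.0000 2.0000 0.0000 0.0000]
Step 1: x=[4.0000 7.0000 12.0000 14.0000] v=[2.0000 0.0000 4.0000 -6.0000]
Step 2: x=[4.0000 9.0000 12.5000 13.0000] v=[0.0000 4.0000 1.0000 -2.0000]
Step 3: x=[5.0000 9.5000 11.5000 15.5000] v=[2.0000 1.0000 -2.0000 5.0000]
Step 4: x=[5.5000 7.5000 11.5000 18.0000] v=[1.0000 -4.0000 0.0000 5.0000]
Step 5: x=[2.5000 7.5000 12.7500 18.0000] v=[-6.0000 0.0000 2.5000 0.0000]
Max displacement = 3.0000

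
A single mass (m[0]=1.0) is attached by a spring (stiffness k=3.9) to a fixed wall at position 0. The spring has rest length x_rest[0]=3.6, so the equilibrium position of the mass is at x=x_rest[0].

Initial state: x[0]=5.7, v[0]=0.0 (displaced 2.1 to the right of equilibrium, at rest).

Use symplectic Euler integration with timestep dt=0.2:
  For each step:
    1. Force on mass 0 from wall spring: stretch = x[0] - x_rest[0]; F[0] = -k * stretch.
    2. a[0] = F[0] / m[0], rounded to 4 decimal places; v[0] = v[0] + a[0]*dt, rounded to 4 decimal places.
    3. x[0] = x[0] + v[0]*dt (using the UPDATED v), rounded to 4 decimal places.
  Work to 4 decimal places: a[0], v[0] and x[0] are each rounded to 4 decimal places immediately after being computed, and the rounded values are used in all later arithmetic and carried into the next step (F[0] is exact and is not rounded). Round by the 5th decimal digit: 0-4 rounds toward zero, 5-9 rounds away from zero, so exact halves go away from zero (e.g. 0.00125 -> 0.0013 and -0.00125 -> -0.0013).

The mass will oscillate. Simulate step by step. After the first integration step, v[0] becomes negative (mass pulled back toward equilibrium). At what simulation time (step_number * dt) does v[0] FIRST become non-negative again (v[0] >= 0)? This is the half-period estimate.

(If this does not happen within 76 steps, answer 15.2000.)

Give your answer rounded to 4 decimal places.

Answer: 1.6000

Derivation:
Step 0: x=[5.7000] v=[0.0000]
Step 1: x=[5.3724] v=[-1.6380]
Step 2: x=[4.7683] v=[-3.0205]
Step 3: x=[3.9819] v=[-3.9318]
Step 4: x=[3.1360] v=[-4.2297]
Step 5: x=[2.3624] v=[-3.8678]
Step 6: x=[1.7819] v=[-2.9025]
Step 7: x=[1.4850] v=[-1.4844]
Step 8: x=[1.5181] v=[0.1653]
First v>=0 after going negative at step 8, time=1.6000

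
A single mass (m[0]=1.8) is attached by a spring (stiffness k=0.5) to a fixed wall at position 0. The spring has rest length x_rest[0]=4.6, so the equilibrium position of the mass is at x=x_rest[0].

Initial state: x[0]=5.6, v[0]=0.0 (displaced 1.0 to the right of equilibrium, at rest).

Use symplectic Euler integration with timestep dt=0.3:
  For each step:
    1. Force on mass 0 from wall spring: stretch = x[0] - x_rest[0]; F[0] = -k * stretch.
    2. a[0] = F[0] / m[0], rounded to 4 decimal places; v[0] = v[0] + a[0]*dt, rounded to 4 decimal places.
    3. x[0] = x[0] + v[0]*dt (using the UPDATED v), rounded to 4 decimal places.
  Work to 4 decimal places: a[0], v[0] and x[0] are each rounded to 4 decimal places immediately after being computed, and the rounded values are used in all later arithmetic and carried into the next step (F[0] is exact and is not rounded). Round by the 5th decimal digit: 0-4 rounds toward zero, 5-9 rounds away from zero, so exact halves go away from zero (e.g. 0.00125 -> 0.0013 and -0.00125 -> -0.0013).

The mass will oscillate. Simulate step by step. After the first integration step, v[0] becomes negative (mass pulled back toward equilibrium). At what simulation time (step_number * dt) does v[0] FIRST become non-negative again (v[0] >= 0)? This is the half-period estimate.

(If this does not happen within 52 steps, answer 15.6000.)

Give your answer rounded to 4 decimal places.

Answer: 6.0000

Derivation:
Step 0: x=[5.6000] v=[0.0000]
Step 1: x=[5.5750] v=[-0.0833]
Step 2: x=[5.5257] v=[-0.1645]
Step 3: x=[5.4532] v=[-0.2416]
Step 4: x=[5.3594] v=[-0.3127]
Step 5: x=[5.2466] v=[-0.3760]
Step 6: x=[5.1176] v=[-0.4299]
Step 7: x=[4.9757] v=[-0.4730]
Step 8: x=[4.8244] v=[-0.5043]
Step 9: x=[4.6675] v=[-0.5230]
Step 10: x=[4.5089] v=[-0.5286]
Step 11: x=[4.3526] v=[-0.5210]
Step 12: x=[4.2025] v=[-0.5004]
Step 13: x=[4.0623] v=[-0.4673]
Step 14: x=[3.9356] v=[-0.4225]
Step 15: x=[3.8255] v=[-0.3671]
Step 16: x=[3.7347] v=[-0.3026]
Step 17: x=[3.6656] v=[-0.2305]
Step 18: x=[3.6198] v=[-0.1526]
Step 19: x=[3.5985] v=[-0.0709]
Step 20: x=[3.6023] v=[0.0126]
First v>=0 after going negative at step 20, time=6.0000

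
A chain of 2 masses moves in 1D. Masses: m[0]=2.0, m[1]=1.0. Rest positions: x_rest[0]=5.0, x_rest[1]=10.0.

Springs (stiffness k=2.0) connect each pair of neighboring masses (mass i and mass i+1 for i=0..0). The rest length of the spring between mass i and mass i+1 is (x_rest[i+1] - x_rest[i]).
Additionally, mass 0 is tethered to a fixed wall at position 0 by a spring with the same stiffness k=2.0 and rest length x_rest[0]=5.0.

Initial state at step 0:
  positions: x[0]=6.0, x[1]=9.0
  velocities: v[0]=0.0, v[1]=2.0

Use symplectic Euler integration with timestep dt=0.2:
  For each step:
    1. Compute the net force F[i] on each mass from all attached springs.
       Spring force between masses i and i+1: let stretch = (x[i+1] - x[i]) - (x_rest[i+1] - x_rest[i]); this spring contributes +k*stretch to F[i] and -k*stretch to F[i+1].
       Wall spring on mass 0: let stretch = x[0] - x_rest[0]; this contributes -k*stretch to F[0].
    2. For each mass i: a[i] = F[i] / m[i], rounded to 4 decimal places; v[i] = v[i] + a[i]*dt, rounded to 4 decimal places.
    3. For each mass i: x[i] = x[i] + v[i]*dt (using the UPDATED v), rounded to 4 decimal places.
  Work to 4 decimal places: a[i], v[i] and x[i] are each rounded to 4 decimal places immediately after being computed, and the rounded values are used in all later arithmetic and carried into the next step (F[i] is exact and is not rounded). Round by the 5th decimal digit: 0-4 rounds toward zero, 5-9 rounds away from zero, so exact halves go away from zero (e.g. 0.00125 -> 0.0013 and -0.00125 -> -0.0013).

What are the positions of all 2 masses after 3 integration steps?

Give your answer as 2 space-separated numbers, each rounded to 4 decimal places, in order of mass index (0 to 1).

Step 0: x=[6.0000 9.0000] v=[0.0000 2.0000]
Step 1: x=[5.8800 9.5600] v=[-0.6000 2.8000]
Step 2: x=[5.6720 10.2256] v=[-1.0400 3.3280]
Step 3: x=[5.4193 10.9269] v=[-1.2637 3.5066]

Answer: 5.4193 10.9269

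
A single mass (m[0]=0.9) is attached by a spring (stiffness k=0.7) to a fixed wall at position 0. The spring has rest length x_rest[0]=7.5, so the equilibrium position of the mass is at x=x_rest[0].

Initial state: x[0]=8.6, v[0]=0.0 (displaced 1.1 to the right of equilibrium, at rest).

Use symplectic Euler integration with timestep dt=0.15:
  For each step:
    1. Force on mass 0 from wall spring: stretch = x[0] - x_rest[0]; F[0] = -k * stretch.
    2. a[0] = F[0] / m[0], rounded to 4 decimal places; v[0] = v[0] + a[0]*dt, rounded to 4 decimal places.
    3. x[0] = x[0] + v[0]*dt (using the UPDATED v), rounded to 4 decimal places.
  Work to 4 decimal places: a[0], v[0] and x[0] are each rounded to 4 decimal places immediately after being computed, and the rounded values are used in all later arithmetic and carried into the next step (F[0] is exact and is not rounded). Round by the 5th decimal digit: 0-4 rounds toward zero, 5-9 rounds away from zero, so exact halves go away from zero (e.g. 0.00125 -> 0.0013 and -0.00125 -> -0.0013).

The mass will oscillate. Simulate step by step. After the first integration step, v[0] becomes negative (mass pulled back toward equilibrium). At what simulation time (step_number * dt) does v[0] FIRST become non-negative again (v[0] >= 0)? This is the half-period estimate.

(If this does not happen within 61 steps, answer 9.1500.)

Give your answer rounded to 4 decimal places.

Step 0: x=[8.6000] v=[0.0000]
Step 1: x=[8.5808] v=[-0.1283]
Step 2: x=[8.5426] v=[-0.2544]
Step 3: x=[8.4862] v=[-0.3760]
Step 4: x=[8.4125] v=[-0.4911]
Step 5: x=[8.3229] v=[-0.5976]
Step 6: x=[8.2189] v=[-0.6936]
Step 7: x=[8.1023] v=[-0.7775]
Step 8: x=[7.9751] v=[-0.8478]
Step 9: x=[7.8396] v=[-0.9032]
Step 10: x=[7.6982] v=[-0.9428]
Step 11: x=[7.5533] v=[-0.9659]
Step 12: x=[7.4075] v=[-0.9721]
Step 13: x=[7.2633] v=[-0.9613]
Step 14: x=[7.1232] v=[-0.9337]
Step 15: x=[6.9897] v=[-0.8897]
Step 16: x=[6.8652] v=[-0.8302]
Step 17: x=[6.7518] v=[-0.7561]
Step 18: x=[6.6515] v=[-0.6688]
Step 19: x=[6.5660] v=[-0.5698]
Step 20: x=[6.4969] v=[-0.4608]
Step 21: x=[6.4453] v=[-0.3438]
Step 22: x=[6.4122] v=[-0.2208]
Step 23: x=[6.3981] v=[-0.0939]
Step 24: x=[6.4033] v=[0.0347]
First v>=0 after going negative at step 24, time=3.6000

Answer: 3.6000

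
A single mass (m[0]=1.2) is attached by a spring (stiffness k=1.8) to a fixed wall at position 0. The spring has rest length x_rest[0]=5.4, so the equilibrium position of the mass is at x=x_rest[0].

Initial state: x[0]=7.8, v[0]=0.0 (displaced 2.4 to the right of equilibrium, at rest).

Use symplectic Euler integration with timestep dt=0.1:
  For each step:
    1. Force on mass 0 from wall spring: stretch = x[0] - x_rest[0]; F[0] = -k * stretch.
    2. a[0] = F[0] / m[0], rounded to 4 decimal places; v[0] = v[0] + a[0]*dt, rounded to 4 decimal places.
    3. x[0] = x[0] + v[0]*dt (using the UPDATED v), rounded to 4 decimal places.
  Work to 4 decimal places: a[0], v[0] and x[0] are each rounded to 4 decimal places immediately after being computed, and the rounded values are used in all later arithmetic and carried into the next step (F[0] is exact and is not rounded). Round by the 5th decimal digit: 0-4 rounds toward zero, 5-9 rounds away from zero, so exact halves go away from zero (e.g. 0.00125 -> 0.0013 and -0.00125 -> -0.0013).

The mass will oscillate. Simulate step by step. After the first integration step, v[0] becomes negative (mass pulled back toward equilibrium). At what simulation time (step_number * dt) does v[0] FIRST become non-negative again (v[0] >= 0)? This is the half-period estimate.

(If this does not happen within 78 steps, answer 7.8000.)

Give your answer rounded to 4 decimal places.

Step 0: x=[7.8000] v=[0.0000]
Step 1: x=[7.7640] v=[-0.3600]
Step 2: x=[7.6925] v=[-0.7146]
Step 3: x=[7.5867] v=[-1.0585]
Step 4: x=[7.4481] v=[-1.3865]
Step 5: x=[7.2787] v=[-1.6937]
Step 6: x=[7.0812] v=[-1.9755]
Step 7: x=[6.8584] v=[-2.2277]
Step 8: x=[6.6138] v=[-2.4465]
Step 9: x=[6.3509] v=[-2.6286]
Step 10: x=[6.0738] v=[-2.7712]
Step 11: x=[5.7866] v=[-2.8723]
Step 12: x=[5.4936] v=[-2.9303]
Step 13: x=[5.1992] v=[-2.9443]
Step 14: x=[4.9078] v=[-2.9142]
Step 15: x=[4.6238] v=[-2.8404]
Step 16: x=[4.3514] v=[-2.7240]
Step 17: x=[4.0947] v=[-2.5667]
Step 18: x=[3.8576] v=[-2.3709]
Step 19: x=[3.6437] v=[-2.1395]
Step 20: x=[3.4561] v=[-1.8761]
Step 21: x=[3.2977] v=[-1.5845]
Step 22: x=[3.1708] v=[-1.2692]
Step 23: x=[3.0773] v=[-0.9348]
Step 24: x=[3.0187] v=[-0.5864]
Step 25: x=[2.9958] v=[-0.2292]
Step 26: x=[3.0089] v=[0.1314]
First v>=0 after going negative at step 26, time=2.6000

Answer: 2.6000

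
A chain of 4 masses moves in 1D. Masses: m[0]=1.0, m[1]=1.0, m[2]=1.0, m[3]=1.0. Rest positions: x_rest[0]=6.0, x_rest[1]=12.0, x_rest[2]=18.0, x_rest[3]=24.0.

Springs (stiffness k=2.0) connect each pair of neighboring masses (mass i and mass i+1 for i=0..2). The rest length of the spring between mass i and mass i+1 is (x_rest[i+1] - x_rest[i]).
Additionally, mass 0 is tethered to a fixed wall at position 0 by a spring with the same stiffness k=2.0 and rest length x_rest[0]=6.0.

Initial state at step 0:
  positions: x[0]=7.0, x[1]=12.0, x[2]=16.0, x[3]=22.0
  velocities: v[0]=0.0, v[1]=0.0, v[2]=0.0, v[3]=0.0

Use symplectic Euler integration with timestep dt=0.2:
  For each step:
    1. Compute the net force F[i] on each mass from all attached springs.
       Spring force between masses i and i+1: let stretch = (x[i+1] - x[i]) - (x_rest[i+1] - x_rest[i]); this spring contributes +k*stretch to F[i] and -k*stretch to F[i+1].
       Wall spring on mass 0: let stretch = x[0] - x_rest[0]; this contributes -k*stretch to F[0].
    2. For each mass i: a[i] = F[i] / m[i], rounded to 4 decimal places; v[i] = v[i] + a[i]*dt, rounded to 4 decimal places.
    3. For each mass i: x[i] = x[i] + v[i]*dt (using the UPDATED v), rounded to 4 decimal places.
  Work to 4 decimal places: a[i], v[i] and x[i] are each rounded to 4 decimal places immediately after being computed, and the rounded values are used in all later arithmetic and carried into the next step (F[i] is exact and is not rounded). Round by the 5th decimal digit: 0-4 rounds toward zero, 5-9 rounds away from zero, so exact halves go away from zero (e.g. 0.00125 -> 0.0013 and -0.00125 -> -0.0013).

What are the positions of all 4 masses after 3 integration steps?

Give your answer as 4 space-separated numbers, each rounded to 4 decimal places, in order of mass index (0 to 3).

Step 0: x=[7.0000 12.0000 16.0000 22.0000] v=[0.0000 0.0000 0.0000 0.0000]
Step 1: x=[6.8400 11.9200 16.1600 22.0000] v=[-0.8000 -0.4000 0.8000 0.0000]
Step 2: x=[6.5392 11.7728 16.4480 22.0128] v=[-1.5040 -0.7360 1.4400 0.0640]
Step 3: x=[6.1340 11.5809 16.8072 22.0604] v=[-2.0262 -0.9594 1.7958 0.2381]

Answer: 6.1340 11.5809 16.8072 22.0604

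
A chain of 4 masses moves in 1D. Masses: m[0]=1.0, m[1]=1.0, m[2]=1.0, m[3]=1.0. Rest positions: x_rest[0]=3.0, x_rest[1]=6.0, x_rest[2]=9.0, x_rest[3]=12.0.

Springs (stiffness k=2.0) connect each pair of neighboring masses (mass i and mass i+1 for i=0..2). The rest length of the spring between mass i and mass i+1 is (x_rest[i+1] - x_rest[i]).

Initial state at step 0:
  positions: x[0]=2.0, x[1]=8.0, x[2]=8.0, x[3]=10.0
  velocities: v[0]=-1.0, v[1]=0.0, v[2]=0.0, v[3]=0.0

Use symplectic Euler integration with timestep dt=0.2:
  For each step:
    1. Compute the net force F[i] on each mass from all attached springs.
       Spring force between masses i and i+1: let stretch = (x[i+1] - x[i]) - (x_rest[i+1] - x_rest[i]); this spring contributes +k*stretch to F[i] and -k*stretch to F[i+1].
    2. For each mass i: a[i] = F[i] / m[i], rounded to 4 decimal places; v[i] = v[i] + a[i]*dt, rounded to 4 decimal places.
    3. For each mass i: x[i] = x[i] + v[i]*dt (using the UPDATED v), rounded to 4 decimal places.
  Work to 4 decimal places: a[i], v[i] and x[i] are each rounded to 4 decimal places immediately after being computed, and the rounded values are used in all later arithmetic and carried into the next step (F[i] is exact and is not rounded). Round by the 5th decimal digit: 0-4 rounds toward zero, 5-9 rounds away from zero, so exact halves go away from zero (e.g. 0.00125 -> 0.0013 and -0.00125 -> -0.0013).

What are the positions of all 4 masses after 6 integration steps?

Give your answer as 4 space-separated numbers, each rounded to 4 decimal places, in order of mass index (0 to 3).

Answer: 3.2251 3.2105 8.5914 11.7732

Derivation:
Step 0: x=[2.0000 8.0000 8.0000 10.0000] v=[-1.0000 0.0000 0.0000 0.0000]
Step 1: x=[2.0400 7.5200 8.1600 10.0800] v=[0.2000 -2.4000 0.8000 0.4000]
Step 2: x=[2.2784 6.6528 8.4224 10.2464] v=[1.1920 -4.3360 1.3120 0.8320]
Step 3: x=[2.6268 5.5772 8.6892 10.5069] v=[1.7418 -5.3779 1.3338 1.3024]
Step 4: x=[2.9712 4.5145 8.8524 10.8620] v=[1.7220 -5.3133 0.8161 1.7753]
Step 5: x=[3.1991 3.6754 8.8294 11.2963] v=[1.1393 -4.1955 -0.1152 2.1715]
Step 6: x=[3.2251 3.2105 8.5914 11.7732] v=[0.1298 -2.3244 -1.1900 2.3847]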